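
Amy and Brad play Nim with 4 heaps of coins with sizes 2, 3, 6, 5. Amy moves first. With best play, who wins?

Amy wins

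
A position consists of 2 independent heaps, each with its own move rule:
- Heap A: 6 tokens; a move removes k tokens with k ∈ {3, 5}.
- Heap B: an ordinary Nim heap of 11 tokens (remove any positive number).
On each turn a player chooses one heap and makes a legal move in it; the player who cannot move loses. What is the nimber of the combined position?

9

For heap A, compute g(0), g(1), … with moves {3, 5}:
k:     0  1  2  3  4  5  6
g(k):  0  0  0  1  1  1  2
So g(6) = 2.
Heap B is a plain Nim heap of size 11, so its Grundy value is 11.
The value of a disjunctive sum is the nim-sum of the parts.
Combined value = 2 XOR 11 = 9.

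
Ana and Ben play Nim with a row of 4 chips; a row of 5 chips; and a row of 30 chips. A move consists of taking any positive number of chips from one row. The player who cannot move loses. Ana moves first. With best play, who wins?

Ana wins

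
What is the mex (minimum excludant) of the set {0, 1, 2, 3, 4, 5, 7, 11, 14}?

6

The values 0, 1, 2, 3, 4, 5 are all present; 6 is the first non-negative integer missing from the set.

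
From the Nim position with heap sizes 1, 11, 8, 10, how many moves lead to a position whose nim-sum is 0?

Nim-sum: 1 XOR 11 XOR 8 XOR 10 = 8.
The overall nim-sum is X = 8. A heap of size p has a winning move iff p XOR X < p (reduce it to p XOR X).
  1: 1 XOR 8 = 9 ≥ 1 — no move.
  11: 11 XOR 8 = 3 < 11 — winning move (to 3).
  8: 8 XOR 8 = 0 < 8 — winning move (to 0).
  10: 10 XOR 8 = 2 < 10 — winning move (to 2).
That gives 3 winning moves.

3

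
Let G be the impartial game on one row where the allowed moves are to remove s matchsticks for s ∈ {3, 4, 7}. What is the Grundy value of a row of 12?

0

Grundy values for subtraction set {3, 4, 7}:
g(0) = mex{} = 0
g(1) = mex{} = 0
g(2) = mex{} = 0
g(3) = mex{0} = 1
g(4) = mex{0} = 1
g(5) = mex{0} = 1
g(6) = mex{0,1} = 2
g(7) = mex{0,1} = 2
g(8) = mex{0,1} = 2
g(9) = mex{0,1,2} = 3
g(10) = mex{1,2} = 0
g(11) = mex{1,2} = 0
g(12) = mex{1,2,3} = 0
So g(12) = 0.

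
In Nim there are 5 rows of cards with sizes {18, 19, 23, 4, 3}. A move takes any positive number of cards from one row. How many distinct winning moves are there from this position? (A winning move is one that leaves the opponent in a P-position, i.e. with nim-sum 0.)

In binary:
  10010  (18)
  10011  (19)
  10111  (23)
  00100  (4)
  00011  (3)
  -----
  10001  (17)
The overall nim-sum is X = 17. A row of size p has a winning move iff p XOR X < p (reduce it to p XOR X).
  18: 18 XOR 17 = 3 < 18 — winning move (to 3).
  19: 19 XOR 17 = 2 < 19 — winning move (to 2).
  23: 23 XOR 17 = 6 < 23 — winning move (to 6).
  4: 4 XOR 17 = 21 ≥ 4 — no move.
  3: 3 XOR 17 = 18 ≥ 3 — no move.
That gives 3 winning moves.

3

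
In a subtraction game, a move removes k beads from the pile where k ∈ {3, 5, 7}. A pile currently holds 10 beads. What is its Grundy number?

Grundy values for subtraction set {3, 5, 7}:
k:     0  1  2  3  4  5  6  7  8  9 10
g(k):  0  0  0  1  1  1  2  2  2  3  0
So g(10) = 0.

0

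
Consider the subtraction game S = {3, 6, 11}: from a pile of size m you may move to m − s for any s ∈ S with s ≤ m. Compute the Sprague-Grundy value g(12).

Grundy values for subtraction set {3, 6, 11}:
g(0) = mex{} = 0
g(1) = mex{} = 0
g(2) = mex{} = 0
g(3) = mex{0} = 1
g(4) = mex{0} = 1
g(5) = mex{0} = 1
g(6) = mex{0,1} = 2
g(7) = mex{0,1} = 2
g(8) = mex{0,1} = 2
g(9) = mex{1,2} = 0
g(10) = mex{1,2} = 0
g(11) = mex{0,1,2} = 3
g(12) = mex{0,2} = 1
So g(12) = 1.

1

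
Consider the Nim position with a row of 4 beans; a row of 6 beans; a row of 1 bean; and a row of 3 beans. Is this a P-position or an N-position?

Nim-sum: 4 ^ 6 ^ 1 ^ 3 = 0.
The nim-sum is 0, so this is a P-position: the player to move is in a losing position under optimal play.

P-position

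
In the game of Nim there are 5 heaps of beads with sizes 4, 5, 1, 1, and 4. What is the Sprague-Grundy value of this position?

5

Nim-sum: 4 ⊕ 5 ⊕ 1 ⊕ 1 ⊕ 4 = 5.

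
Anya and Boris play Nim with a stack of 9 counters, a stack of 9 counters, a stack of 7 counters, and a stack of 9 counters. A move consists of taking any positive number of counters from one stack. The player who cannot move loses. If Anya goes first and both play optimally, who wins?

Write each in binary and XOR column by column:
  1001  (9)
  1001  (9)
  0111  (7)
  1001  (9)
  ----
  1110  (14)
The nim-sum is 14 ≠ 0, so this is an N-position: the player to move can win; Anya has a winning move.

Anya wins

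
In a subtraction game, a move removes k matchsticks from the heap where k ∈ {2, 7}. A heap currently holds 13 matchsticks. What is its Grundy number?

Compute g(0), g(1), … for moves {2, 7}:
g(0) = mex{} = 0
g(1) = mex{} = 0
g(2) = mex{0} = 1
g(3) = mex{0} = 1
g(4) = mex{1} = 0
g(5) = mex{1} = 0
g(6) = mex{0} = 1
g(7) = mex{0} = 1
g(8) = mex{0,1} = 2
g(9) = mex{1} = 0
g(10) = mex{1,2} = 0
g(11) = mex{0} = 1
g(12) = mex{0} = 1
g(13) = mex{1} = 0
So g(13) = 0.

0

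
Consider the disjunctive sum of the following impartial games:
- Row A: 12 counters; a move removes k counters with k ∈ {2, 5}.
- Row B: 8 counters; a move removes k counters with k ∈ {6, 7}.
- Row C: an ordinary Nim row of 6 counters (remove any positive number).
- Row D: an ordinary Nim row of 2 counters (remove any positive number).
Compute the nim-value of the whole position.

Grundy values for row A (subtraction set {2, 5}):
k:     0  1  2  3  4  5  6  7  8  9 10 11 12
g(k):  0  0  1  1  0  2  1  0  0  1  1  0  2
So g(12) = 2.
Grundy values for row B (subtraction set {6, 7}):
k:     0  1  2  3  4  5  6  7  8
g(k):  0  0  0  0  0  0  1  1  1
So g(8) = 1.
Row C is a plain Nim row of size 6, so its Grundy value is 6.
Row D is a plain Nim row of size 2, so its Grundy value is 2.
The value of a disjunctive sum is the nim-sum of the parts.
Combined value = 2 ⊕ 1 ⊕ 6 ⊕ 2 = 7.

7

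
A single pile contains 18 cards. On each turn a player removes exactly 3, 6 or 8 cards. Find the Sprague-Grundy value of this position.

2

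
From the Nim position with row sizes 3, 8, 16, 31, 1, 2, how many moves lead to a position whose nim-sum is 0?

Compute the nim-sum pairwise:
3 ⊕ 8 = 11
11 ⊕ 16 = 27
27 ⊕ 31 = 4
4 ⊕ 1 = 5
5 ⊕ 2 = 7
The overall nim-sum is X = 7. A row of size p has a winning move iff p XOR X < p (reduce it to p XOR X).
  3: 3 XOR 7 = 4 ≥ 3 — no move.
  8: 8 XOR 7 = 15 ≥ 8 — no move.
  16: 16 XOR 7 = 23 ≥ 16 — no move.
  31: 31 XOR 7 = 24 < 31 — winning move (to 24).
  1: 1 XOR 7 = 6 ≥ 1 — no move.
  2: 2 XOR 7 = 5 ≥ 2 — no move.
That gives 1 winning move.

1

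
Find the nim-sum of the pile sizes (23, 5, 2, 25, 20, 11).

22

Nim-sum: 23 XOR 5 XOR 2 XOR 25 XOR 20 XOR 11 = 22.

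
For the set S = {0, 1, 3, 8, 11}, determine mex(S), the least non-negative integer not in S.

The values 0, 1 are all present; 2 is the first non-negative integer missing from the set.

2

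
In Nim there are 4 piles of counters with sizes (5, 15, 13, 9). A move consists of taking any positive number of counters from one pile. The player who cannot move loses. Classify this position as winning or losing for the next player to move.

Winning position

In binary:
  0101  (5)
  1111  (15)
  1101  (13)
  1001  (9)
  ----
  1110  (14)
The nim-sum is 14 ≠ 0, so this is an N-position: the player to move can win.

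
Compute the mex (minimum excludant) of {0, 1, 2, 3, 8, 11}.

The values 0, 1, 2, 3 are all present; 4 is the first non-negative integer missing from the set.

4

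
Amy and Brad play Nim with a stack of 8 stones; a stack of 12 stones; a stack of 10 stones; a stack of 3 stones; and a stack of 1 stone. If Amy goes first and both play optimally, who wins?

Amy wins

Nim-sum: 8 ⊕ 12 ⊕ 10 ⊕ 3 ⊕ 1 = 12.
The nim-sum is 12 ≠ 0, so this is an N-position: the player to move can win; Amy has a winning move.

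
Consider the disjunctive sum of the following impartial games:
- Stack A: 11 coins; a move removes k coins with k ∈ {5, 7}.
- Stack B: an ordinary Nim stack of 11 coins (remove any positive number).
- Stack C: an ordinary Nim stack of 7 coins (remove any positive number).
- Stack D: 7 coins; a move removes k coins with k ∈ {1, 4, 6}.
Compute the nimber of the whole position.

14

For stack A, compute g(0), g(1), … with moves {5, 7}:
k:     0  1  2  3  4  5  6  7  8  9 10 11
g(k):  0  0  0  0  0  1  1  1  1  1  2  2
So g(11) = 2.
Stack B is a plain Nim stack of size 11, so its Grundy value is 11.
Stack C is a plain Nim stack of size 7, so its Grundy value is 7.
For stack D, compute g(0), g(1), … with moves {1, 4, 6}:
k:     0  1  2  3  4  5  6  7
g(k):  0  1  0  1  2  0  1  0
So g(7) = 0.
By the Sprague-Grundy theorem, the Grundy value of a sum of independent games is the XOR of the component values.
Combined value = 2 ⊕ 11 ⊕ 7 ⊕ 0 = 14.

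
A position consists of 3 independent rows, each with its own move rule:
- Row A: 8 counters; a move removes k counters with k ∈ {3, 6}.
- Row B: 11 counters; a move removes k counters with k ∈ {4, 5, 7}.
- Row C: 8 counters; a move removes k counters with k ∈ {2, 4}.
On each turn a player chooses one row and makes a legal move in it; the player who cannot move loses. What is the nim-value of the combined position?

For row A, compute g(0), g(1), … with moves {3, 6}:
g(0) = mex{} = 0
g(1) = mex{} = 0
g(2) = mex{} = 0
g(3) = mex{0} = 1
g(4) = mex{0} = 1
g(5) = mex{0} = 1
g(6) = mex{0,1} = 2
g(7) = mex{0,1} = 2
g(8) = mex{0,1} = 2
So g(8) = 2.
Build the Grundy sequence for row B with g(k) = mex{g(k−s) : s ∈ {4, 5, 7}, s ≤ k}:
k:     0  1  2  3  4  5  6  7  8  9 10 11
g(k):  0  0  0  0  1  1  1  1  2  2  2  0
So g(11) = 0.
Build the Grundy sequence for row C with g(k) = mex{g(k−s) : s ∈ {2, 4}, s ≤ k}:
k:     0  1  2  3  4  5  6  7  8
g(k):  0  0  1  1  2  2  0  0  1
So g(8) = 1.
The value of a disjunctive sum is the nim-sum of the parts.
Combined value = 2 ⊕ 0 ⊕ 1 = 3.

3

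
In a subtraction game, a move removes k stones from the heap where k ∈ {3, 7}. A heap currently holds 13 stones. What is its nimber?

Compute g(0), g(1), … for moves {3, 7}:
g(0) = mex{} = 0
g(1) = mex{} = 0
g(2) = mex{} = 0
g(3) = mex{0} = 1
g(4) = mex{0} = 1
g(5) = mex{0} = 1
g(6) = mex{1} = 0
g(7) = mex{0,1} = 2
g(8) = mex{0,1} = 2
g(9) = mex{0} = 1
g(10) = mex{1,2} = 0
g(11) = mex{1,2} = 0
g(12) = mex{1} = 0
g(13) = mex{0} = 1
So g(13) = 1.

1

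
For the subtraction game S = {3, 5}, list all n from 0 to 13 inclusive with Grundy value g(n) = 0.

0, 1, 2, 8, 9, 10

Compute g(0), g(1), … for moves {3, 5}:
g(0) = mex{} = 0
g(1) = mex{} = 0
g(2) = mex{} = 0
g(3) = mex{0} = 1
g(4) = mex{0} = 1
g(5) = mex{0} = 1
g(6) = mex{0,1} = 2
g(7) = mex{0,1} = 2
g(8) = mex{1} = 0
g(9) = mex{1,2} = 0
g(10) = mex{1,2} = 0
g(11) = mex{0,2} = 1
g(12) = mex{0,2} = 1
g(13) = mex{0} = 1
The P-positions (g = 0) in 0..13 are 0, 1, 2, 8, 9, 10.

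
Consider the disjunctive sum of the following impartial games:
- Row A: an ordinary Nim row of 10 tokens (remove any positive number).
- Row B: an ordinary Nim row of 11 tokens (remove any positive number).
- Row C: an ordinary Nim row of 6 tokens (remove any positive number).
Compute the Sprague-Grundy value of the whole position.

7

Row A is a plain Nim row of size 10, so its Grundy value is 10.
Row B is a plain Nim row of size 11, so its Grundy value is 11.
Row C is a plain Nim row of size 6, so its Grundy value is 6.
The value of a disjunctive sum is the nim-sum of the parts.
Combined value = 10 XOR 11 XOR 6 = 7.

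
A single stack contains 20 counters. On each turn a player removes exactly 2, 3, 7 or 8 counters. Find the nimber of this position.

0

Compute g(0), g(1), … for moves {2, 3, 7, 8}:
k:     0  1  2  3  4  5  6  7  8  9 10 11 12 13 14 15 16 17 18 19 20
g(k):  0  0  1  1  2  0  0  1  1  2  0  0  1  1  2  0  0  1  1  2  0
So g(20) = 0.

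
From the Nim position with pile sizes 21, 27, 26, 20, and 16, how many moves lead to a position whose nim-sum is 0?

Compute the nim-sum pairwise:
21 XOR 27 = 14
14 XOR 26 = 20
20 XOR 20 = 0
0 XOR 16 = 16
The overall nim-sum is X = 16. A pile of size p has a winning move iff p XOR X < p (reduce it to p XOR X).
  21: 21 XOR 16 = 5 < 21 — winning move (to 5).
  27: 27 XOR 16 = 11 < 27 — winning move (to 11).
  26: 26 XOR 16 = 10 < 26 — winning move (to 10).
  20: 20 XOR 16 = 4 < 20 — winning move (to 4).
  16: 16 XOR 16 = 0 < 16 — winning move (to 0).
That gives 5 winning moves.

5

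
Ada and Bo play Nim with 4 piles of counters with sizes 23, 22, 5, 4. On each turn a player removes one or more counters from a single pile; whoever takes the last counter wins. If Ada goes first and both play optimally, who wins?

Write each in binary and XOR column by column:
  10111  (23)
  10110  (22)
  00101  (5)
  00100  (4)
  -----
  00000  (0)
The nim-sum is 0, so this is a P-position: the player to move is in a losing position under optimal play; Ada is about to move from it and so loses — Bo wins.

Bo wins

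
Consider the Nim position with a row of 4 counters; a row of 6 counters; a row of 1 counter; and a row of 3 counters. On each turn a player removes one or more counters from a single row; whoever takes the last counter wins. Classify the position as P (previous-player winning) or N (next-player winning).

P-position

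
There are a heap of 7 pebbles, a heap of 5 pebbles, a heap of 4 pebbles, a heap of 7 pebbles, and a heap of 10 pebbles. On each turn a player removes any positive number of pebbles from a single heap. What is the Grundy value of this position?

Write each in binary and XOR column by column:
  0111  (7)
  0101  (5)
  0100  (4)
  0111  (7)
  1010  (10)
  ----
  1011  (11)

11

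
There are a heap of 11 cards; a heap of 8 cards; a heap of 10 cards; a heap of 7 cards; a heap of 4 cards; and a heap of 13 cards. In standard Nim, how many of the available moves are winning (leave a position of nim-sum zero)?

Compute the nim-sum pairwise:
11 ^ 8 = 3
3 ^ 10 = 9
9 ^ 7 = 14
14 ^ 4 = 10
10 ^ 13 = 7
The overall nim-sum is X = 7. A heap of size p has a winning move iff p XOR X < p (reduce it to p XOR X).
  11: 11 XOR 7 = 12 ≥ 11 — no move.
  8: 8 XOR 7 = 15 ≥ 8 — no move.
  10: 10 XOR 7 = 13 ≥ 10 — no move.
  7: 7 XOR 7 = 0 < 7 — winning move (to 0).
  4: 4 XOR 7 = 3 < 4 — winning move (to 3).
  13: 13 XOR 7 = 10 < 13 — winning move (to 10).
That gives 3 winning moves.

3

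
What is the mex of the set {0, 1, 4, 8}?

The values 0, 1 are all present; 2 is the first non-negative integer missing from the set.

2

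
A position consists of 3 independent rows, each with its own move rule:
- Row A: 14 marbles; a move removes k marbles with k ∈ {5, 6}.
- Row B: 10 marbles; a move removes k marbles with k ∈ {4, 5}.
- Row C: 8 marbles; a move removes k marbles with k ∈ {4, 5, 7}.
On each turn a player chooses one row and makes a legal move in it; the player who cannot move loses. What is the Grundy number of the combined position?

For row A, compute g(0), g(1), … with moves {5, 6}:
g(0) = mex{} = 0
g(1) = mex{} = 0
g(2) = mex{} = 0
g(3) = mex{} = 0
g(4) = mex{} = 0
g(5) = mex{0} = 1
g(6) = mex{0} = 1
g(7) = mex{0} = 1
g(8) = mex{0} = 1
g(9) = mex{0} = 1
g(10) = mex{0,1} = 2
g(11) = mex{1} = 0
g(12) = mex{1} = 0
g(13) = mex{1} = 0
g(14) = mex{1} = 0
So g(14) = 0.
Build the Grundy sequence for row B with g(k) = mex{g(k−s) : s ∈ {4, 5}, s ≤ k}:
g(0) = mex{} = 0
g(1) = mex{} = 0
g(2) = mex{} = 0
g(3) = mex{} = 0
g(4) = mex{0} = 1
g(5) = mex{0} = 1
g(6) = mex{0} = 1
g(7) = mex{0} = 1
g(8) = mex{0,1} = 2
g(9) = mex{1} = 0
g(10) = mex{1} = 0
So g(10) = 0.
Grundy values for row C (subtraction set {4, 5, 7}):
k:     0  1  2  3  4  5  6  7  8
g(k):  0  0  0  0  1  1  1  1  2
So g(8) = 2.
The value of a disjunctive sum is the nim-sum of the parts.
Combined value = 0 XOR 0 XOR 2 = 2.

2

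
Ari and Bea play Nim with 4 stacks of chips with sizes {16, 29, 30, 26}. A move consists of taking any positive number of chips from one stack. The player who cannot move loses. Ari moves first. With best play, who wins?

Compute the nim-sum pairwise:
16 XOR 29 = 13
13 XOR 30 = 19
19 XOR 26 = 9
The nim-sum is 9 ≠ 0, so this is an N-position: the player to move can win; Ari has a winning move.

Ari wins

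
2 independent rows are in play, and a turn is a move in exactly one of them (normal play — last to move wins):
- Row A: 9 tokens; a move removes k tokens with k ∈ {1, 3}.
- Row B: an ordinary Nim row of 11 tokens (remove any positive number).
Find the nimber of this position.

10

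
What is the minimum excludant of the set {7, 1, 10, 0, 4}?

2

The values 0, 1 are all present; 2 is the first non-negative integer missing from the set.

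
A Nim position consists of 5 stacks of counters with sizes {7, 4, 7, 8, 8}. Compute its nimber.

4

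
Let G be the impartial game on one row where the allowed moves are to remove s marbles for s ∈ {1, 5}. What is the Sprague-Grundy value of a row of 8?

0

Compute g(0), g(1), … for moves {1, 5}:
k:     0  1  2  3  4  5  6  7  8
g(k):  0  1  0  1  0  1  0  1  0
So g(8) = 0.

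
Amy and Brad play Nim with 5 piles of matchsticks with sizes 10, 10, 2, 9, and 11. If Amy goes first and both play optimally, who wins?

Write each in binary and XOR column by column:
  1010  (10)
  1010  (10)
  0010  (2)
  1001  (9)
  1011  (11)
  ----
  0000  (0)
The nim-sum is 0, so this is a P-position: the player to move is in a losing position under optimal play; Amy is about to move from it and so loses — Brad wins.

Brad wins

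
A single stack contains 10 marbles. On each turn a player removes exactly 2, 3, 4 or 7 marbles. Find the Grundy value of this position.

2

Build the Grundy sequence with g(k) = mex{g(k−s) : s ∈ {2, 3, 4, 7}, s ≤ k}:
k:     0  1  2  3  4  5  6  7  8  9 10
g(k):  0  0  1  1  2  2  0  3  1  4  2
So g(10) = 2.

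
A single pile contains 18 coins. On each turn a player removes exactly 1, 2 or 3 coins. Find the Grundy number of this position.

2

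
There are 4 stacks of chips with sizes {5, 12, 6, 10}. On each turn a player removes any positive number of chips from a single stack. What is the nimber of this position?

5

Compute the nim-sum pairwise:
5 ⊕ 12 = 9
9 ⊕ 6 = 15
15 ⊕ 10 = 5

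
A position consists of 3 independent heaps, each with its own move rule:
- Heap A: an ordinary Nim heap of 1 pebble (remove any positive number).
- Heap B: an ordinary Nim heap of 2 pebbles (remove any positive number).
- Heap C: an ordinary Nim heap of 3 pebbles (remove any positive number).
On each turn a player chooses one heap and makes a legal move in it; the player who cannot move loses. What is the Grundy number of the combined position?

0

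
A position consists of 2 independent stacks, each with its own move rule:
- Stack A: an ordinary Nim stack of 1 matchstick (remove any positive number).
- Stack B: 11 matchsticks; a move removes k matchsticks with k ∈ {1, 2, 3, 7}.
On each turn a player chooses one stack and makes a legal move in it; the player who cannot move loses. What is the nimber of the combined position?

Stack A is a plain Nim stack of size 1, so its Grundy value is 1.
Grundy values for stack B (subtraction set {1, 2, 3, 7}):
k:     0  1  2  3  4  5  6  7  8  9 10 11
g(k):  0  1  2  3  0  1  2  3  0  1  2  3
So g(11) = 3.
By the Sprague-Grundy theorem, the Grundy value of a sum of independent games is the XOR of the component values.
Combined value = 1 ⊕ 3 = 2.

2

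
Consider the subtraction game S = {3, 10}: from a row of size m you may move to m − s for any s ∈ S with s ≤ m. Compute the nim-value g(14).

0

Build the Grundy sequence with g(k) = mex{g(k−s) : s ∈ {3, 10}, s ≤ k}:
g(0) = mex{} = 0
g(1) = mex{} = 0
g(2) = mex{} = 0
g(3) = mex{0} = 1
g(4) = mex{0} = 1
g(5) = mex{0} = 1
g(6) = mex{1} = 0
g(7) = mex{1} = 0
g(8) = mex{1} = 0
g(9) = mex{0} = 1
g(10) = mex{0} = 1
g(11) = mex{0} = 1
g(12) = mex{0,1} = 2
g(13) = mex{1} = 0
g(14) = mex{1} = 0
So g(14) = 0.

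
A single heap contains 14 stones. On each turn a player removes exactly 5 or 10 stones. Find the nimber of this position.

Compute g(0), g(1), … for moves {5, 10}:
k:     0  1  2  3  4  5  6  7  8  9 10 11 12 13 14
g(k):  0  0  0  0  0  1  1  1  1  1  2  2  2  2  2
So g(14) = 2.

2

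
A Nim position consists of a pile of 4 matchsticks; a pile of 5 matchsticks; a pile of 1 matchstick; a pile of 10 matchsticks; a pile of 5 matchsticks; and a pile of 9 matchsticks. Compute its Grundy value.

6

Nim-sum: 4 XOR 5 XOR 1 XOR 10 XOR 5 XOR 9 = 6.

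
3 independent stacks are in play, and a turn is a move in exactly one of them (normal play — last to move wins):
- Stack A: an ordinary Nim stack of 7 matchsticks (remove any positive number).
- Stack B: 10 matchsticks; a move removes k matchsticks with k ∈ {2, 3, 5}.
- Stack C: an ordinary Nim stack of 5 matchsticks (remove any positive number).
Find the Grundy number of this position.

Stack A is a plain Nim stack of size 7, so its Grundy value is 7.
Grundy values for stack B (subtraction set {2, 3, 5}):
k:     0  1  2  3  4  5  6  7  8  9 10
g(k):  0  0  1  1  2  2  3  0  0  1  1
So g(10) = 1.
Stack C is a plain Nim stack of size 5, so its Grundy value is 5.
By the Sprague-Grundy theorem, the Grundy value of a sum of independent games is the XOR of the component values.
Combined value = 7 ⊕ 1 ⊕ 5 = 3.

3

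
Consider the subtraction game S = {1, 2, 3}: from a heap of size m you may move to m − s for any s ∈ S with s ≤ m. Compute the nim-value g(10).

2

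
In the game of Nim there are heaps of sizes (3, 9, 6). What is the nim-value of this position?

12

Nim-sum: 3 ⊕ 9 ⊕ 6 = 12.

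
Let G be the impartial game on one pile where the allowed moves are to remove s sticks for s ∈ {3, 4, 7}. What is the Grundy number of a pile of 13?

1

Compute g(0), g(1), … for moves {3, 4, 7}:
g(0) = mex{} = 0
g(1) = mex{} = 0
g(2) = mex{} = 0
g(3) = mex{0} = 1
g(4) = mex{0} = 1
g(5) = mex{0} = 1
g(6) = mex{0,1} = 2
g(7) = mex{0,1} = 2
g(8) = mex{0,1} = 2
g(9) = mex{0,1,2} = 3
g(10) = mex{1,2} = 0
g(11) = mex{1,2} = 0
g(12) = mex{1,2,3} = 0
g(13) = mex{0,2,3} = 1
So g(13) = 1.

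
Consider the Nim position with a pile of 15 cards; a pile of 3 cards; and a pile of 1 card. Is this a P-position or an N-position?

N-position

Nim-sum: 15 XOR 3 XOR 1 = 13.
The nim-sum is 13 ≠ 0, so this is an N-position: the player to move can win.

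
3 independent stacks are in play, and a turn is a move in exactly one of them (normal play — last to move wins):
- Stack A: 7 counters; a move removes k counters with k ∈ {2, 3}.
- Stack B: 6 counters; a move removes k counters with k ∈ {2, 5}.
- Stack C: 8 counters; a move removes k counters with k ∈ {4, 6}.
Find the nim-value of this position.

2

For stack A, compute g(0), g(1), … with moves {2, 3}:
g(0) = mex{} = 0
g(1) = mex{} = 0
g(2) = mex{0} = 1
g(3) = mex{0} = 1
g(4) = mex{0,1} = 2
g(5) = mex{1} = 0
g(6) = mex{1,2} = 0
g(7) = mex{0,2} = 1
So g(7) = 1.
Build the Grundy sequence for stack B with g(k) = mex{g(k−s) : s ∈ {2, 5}, s ≤ k}:
k:     0  1  2  3  4  5  6
g(k):  0  0  1  1  0  2  1
So g(6) = 1.
Build the Grundy sequence for stack C with g(k) = mex{g(k−s) : s ∈ {4, 6}, s ≤ k}:
k:     0  1  2  3  4  5  6  7  8
g(k):  0  0  0  0  1  1  1  1  2
So g(8) = 2.
The value of a disjunctive sum is the nim-sum of the parts.
Combined value = 1 ⊕ 1 ⊕ 2 = 2.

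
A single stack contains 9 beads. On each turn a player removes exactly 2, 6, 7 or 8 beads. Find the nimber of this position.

2

Build the Grundy sequence with g(k) = mex{g(k−s) : s ∈ {2, 6, 7, 8}, s ≤ k}:
g(0) = mex{} = 0
g(1) = mex{} = 0
g(2) = mex{0} = 1
g(3) = mex{0} = 1
g(4) = mex{1} = 0
g(5) = mex{1} = 0
g(6) = mex{0} = 1
g(7) = mex{0} = 1
g(8) = mex{0,1} = 2
g(9) = mex{0,1} = 2
So g(9) = 2.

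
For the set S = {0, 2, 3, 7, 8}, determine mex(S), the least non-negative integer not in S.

0 is in the set but 1 is not, so the mex is 1.

1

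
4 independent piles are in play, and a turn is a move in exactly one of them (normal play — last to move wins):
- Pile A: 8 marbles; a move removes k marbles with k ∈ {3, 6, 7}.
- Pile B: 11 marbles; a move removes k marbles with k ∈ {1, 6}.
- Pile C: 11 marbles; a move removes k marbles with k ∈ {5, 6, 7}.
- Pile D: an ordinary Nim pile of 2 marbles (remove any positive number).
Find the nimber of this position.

2

Build the Grundy sequence for pile A with g(k) = mex{g(k−s) : s ∈ {3, 6, 7}, s ≤ k}:
k:     0  1  2  3  4  5  6  7  8
g(k):  0  0  0  1  1  1  2  2  2
So g(8) = 2.
For pile B, compute g(0), g(1), … with moves {1, 6}:
k:     0  1  2  3  4  5  6  7  8  9 10 11
g(k):  0  1  0  1  0  1  2  0  1  0  1  0
So g(11) = 0.
Grundy values for pile C (subtraction set {5, 6, 7}):
g(0) = mex{} = 0
g(1) = mex{} = 0
g(2) = mex{} = 0
g(3) = mex{} = 0
g(4) = mex{} = 0
g(5) = mex{0} = 1
g(6) = mex{0} = 1
g(7) = mex{0} = 1
g(8) = mex{0} = 1
g(9) = mex{0} = 1
g(10) = mex{0,1} = 2
g(11) = mex{0,1} = 2
So g(11) = 2.
Pile D is a plain Nim pile of size 2, so its Grundy value is 2.
The value of a disjunctive sum is the nim-sum of the parts.
Combined value = 2 XOR 0 XOR 2 XOR 2 = 2.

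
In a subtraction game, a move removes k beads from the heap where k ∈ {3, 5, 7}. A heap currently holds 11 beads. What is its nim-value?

Grundy values for subtraction set {3, 5, 7}:
g(0) = mex{} = 0
g(1) = mex{} = 0
g(2) = mex{} = 0
g(3) = mex{0} = 1
g(4) = mex{0} = 1
g(5) = mex{0} = 1
g(6) = mex{0,1} = 2
g(7) = mex{0,1} = 2
g(8) = mex{0,1} = 2
g(9) = mex{0,1,2} = 3
g(10) = mex{1,2} = 0
g(11) = mex{1,2} = 0
So g(11) = 0.

0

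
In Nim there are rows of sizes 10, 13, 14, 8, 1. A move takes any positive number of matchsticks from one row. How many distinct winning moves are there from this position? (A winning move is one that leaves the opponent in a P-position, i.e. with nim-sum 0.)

Nim-sum: 10 ⊕ 13 ⊕ 14 ⊕ 8 ⊕ 1 = 0.
The nim-sum is already 0, so every move leaves a nonzero nim-sum — there are no winning moves.

0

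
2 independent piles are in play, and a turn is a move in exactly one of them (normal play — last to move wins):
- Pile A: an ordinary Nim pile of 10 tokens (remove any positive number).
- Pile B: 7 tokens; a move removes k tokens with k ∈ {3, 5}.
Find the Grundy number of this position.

Pile A is a plain Nim pile of size 10, so its Grundy value is 10.
Build the Grundy sequence for pile B with g(k) = mex{g(k−s) : s ∈ {3, 5}, s ≤ k}:
g(0) = mex{} = 0
g(1) = mex{} = 0
g(2) = mex{} = 0
g(3) = mex{0} = 1
g(4) = mex{0} = 1
g(5) = mex{0} = 1
g(6) = mex{0,1} = 2
g(7) = mex{0,1} = 2
So g(7) = 2.
By the Sprague-Grundy theorem, the Grundy value of a sum of independent games is the XOR of the component values.
Combined value = 10 ⊕ 2 = 8.

8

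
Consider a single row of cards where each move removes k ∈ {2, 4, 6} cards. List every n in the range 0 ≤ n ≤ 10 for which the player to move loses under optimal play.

Build the Grundy sequence with g(k) = mex{g(k−s) : s ∈ {2, 4, 6}, s ≤ k}:
g(0) = mex{} = 0
g(1) = mex{} = 0
g(2) = mex{0} = 1
g(3) = mex{0} = 1
g(4) = mex{0,1} = 2
g(5) = mex{0,1} = 2
g(6) = mex{0,1,2} = 3
g(7) = mex{0,1,2} = 3
g(8) = mex{1,2,3} = 0
g(9) = mex{1,2,3} = 0
g(10) = mex{0,2,3} = 1
The P-positions (g = 0) in 0..10 are 0, 1, 8, 9.

0, 1, 8, 9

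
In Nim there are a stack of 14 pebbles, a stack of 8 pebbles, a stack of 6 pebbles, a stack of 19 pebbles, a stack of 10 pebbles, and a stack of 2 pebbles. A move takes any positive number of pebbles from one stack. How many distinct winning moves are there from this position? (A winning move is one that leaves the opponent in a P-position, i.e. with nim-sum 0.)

Write each in binary and XOR column by column:
  01110  (14)
  01000  (8)
  00110  (6)
  10011  (19)
  01010  (10)
  00010  (2)
  -----
  11011  (27)
The overall nim-sum is X = 27. A stack of size p has a winning move iff p XOR X < p (reduce it to p XOR X).
  14: 14 XOR 27 = 21 ≥ 14 — no move.
  8: 8 XOR 27 = 19 ≥ 8 — no move.
  6: 6 XOR 27 = 29 ≥ 6 — no move.
  19: 19 XOR 27 = 8 < 19 — winning move (to 8).
  10: 10 XOR 27 = 17 ≥ 10 — no move.
  2: 2 XOR 27 = 25 ≥ 2 — no move.
That gives 1 winning move.

1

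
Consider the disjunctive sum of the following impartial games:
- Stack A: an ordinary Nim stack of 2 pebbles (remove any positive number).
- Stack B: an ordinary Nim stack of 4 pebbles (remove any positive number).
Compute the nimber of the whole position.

Stack A is a plain Nim stack of size 2, so its Grundy value is 2.
Stack B is a plain Nim stack of size 4, so its Grundy value is 4.
By the Sprague-Grundy theorem, the Grundy value of a sum of independent games is the XOR of the component values.
Combined value = 2 ⊕ 4 = 6.

6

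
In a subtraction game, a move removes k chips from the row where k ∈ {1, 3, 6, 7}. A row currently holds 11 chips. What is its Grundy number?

Grundy values for subtraction set {1, 3, 6, 7}:
k:     0  1  2  3  4  5  6  7  8  9 10 11
g(k):  0  1  0  1  0  1  2  3  2  3  2  3
So g(11) = 3.

3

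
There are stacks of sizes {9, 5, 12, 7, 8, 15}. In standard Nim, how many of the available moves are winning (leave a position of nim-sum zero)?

Write each in binary and XOR column by column:
  1001  (9)
  0101  (5)
  1100  (12)
  0111  (7)
  1000  (8)
  1111  (15)
  ----
  0000  (0)
The nim-sum is already 0, so every move leaves a nonzero nim-sum — there are no winning moves.

0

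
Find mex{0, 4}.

1

0 is in the set but 1 is not, so the mex is 1.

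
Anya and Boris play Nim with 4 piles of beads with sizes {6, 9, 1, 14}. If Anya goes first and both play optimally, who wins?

Boris wins

Write each in binary and XOR column by column:
  0110  (6)
  1001  (9)
  0001  (1)
  1110  (14)
  ----
  0000  (0)
The nim-sum is 0, so this is a P-position: the player to move is in a losing position under optimal play; Anya is about to move from it and so loses — Boris wins.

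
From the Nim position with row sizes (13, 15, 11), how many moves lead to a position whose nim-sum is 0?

3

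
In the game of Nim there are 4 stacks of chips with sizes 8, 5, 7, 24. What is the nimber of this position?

Write each in binary and XOR column by column:
  01000  (8)
  00101  (5)
  00111  (7)
  11000  (24)
  -----
  10010  (18)

18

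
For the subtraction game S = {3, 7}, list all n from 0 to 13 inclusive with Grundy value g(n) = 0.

0, 1, 2, 6, 10, 11, 12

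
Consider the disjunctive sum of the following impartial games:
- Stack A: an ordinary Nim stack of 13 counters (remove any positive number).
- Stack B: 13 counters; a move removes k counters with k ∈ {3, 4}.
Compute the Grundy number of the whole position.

Stack A is a plain Nim stack of size 13, so its Grundy value is 13.
Grundy values for stack B (subtraction set {3, 4}):
g(0) = mex{} = 0
g(1) = mex{} = 0
g(2) = mex{} = 0
g(3) = mex{0} = 1
g(4) = mex{0} = 1
g(5) = mex{0} = 1
g(6) = mex{0,1} = 2
g(7) = mex{1} = 0
g(8) = mex{1} = 0
g(9) = mex{1,2} = 0
g(10) = mex{0,2} = 1
g(11) = mex{0} = 1
g(12) = mex{0} = 1
g(13) = mex{0,1} = 2
So g(13) = 2.
The value of a disjunctive sum is the nim-sum of the parts.
Combined value = 13 ⊕ 2 = 15.

15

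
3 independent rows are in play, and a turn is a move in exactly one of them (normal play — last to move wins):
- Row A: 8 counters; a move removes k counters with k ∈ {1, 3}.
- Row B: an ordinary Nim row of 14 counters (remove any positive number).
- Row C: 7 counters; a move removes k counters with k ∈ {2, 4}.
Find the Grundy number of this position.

For row A, compute g(0), g(1), … with moves {1, 3}:
g(0) = mex{} = 0
g(1) = mex{0} = 1
g(2) = mex{1} = 0
g(3) = mex{0} = 1
g(4) = mex{1} = 0
g(5) = mex{0} = 1
g(6) = mex{1} = 0
g(7) = mex{0} = 1
g(8) = mex{1} = 0
So g(8) = 0.
Row B is a plain Nim row of size 14, so its Grundy value is 14.
Build the Grundy sequence for row C with g(k) = mex{g(k−s) : s ∈ {2, 4}, s ≤ k}:
g(0) = mex{} = 0
g(1) = mex{} = 0
g(2) = mex{0} = 1
g(3) = mex{0} = 1
g(4) = mex{0,1} = 2
g(5) = mex{0,1} = 2
g(6) = mex{1,2} = 0
g(7) = mex{1,2} = 0
So g(7) = 0.
By the Sprague-Grundy theorem, the Grundy value of a sum of independent games is the XOR of the component values.
Combined value = 0 XOR 14 XOR 0 = 14.

14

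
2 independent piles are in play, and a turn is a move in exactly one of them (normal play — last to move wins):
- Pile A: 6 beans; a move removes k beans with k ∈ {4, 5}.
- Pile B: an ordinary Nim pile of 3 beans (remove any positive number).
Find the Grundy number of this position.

2

Build the Grundy sequence for pile A with g(k) = mex{g(k−s) : s ∈ {4, 5}, s ≤ k}:
g(0) = mex{} = 0
g(1) = mex{} = 0
g(2) = mex{} = 0
g(3) = mex{} = 0
g(4) = mex{0} = 1
g(5) = mex{0} = 1
g(6) = mex{0} = 1
So g(6) = 1.
Pile B is a plain Nim pile of size 3, so its Grundy value is 3.
The value of a disjunctive sum is the nim-sum of the parts.
Combined value = 1 ⊕ 3 = 2.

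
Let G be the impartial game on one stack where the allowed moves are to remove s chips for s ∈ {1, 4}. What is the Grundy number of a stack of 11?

1

Compute g(0), g(1), … for moves {1, 4}:
g(0) = mex{} = 0
g(1) = mex{0} = 1
g(2) = mex{1} = 0
g(3) = mex{0} = 1
g(4) = mex{0,1} = 2
g(5) = mex{1,2} = 0
g(6) = mex{0} = 1
g(7) = mex{1} = 0
g(8) = mex{0,2} = 1
g(9) = mex{0,1} = 2
g(10) = mex{1,2} = 0
g(11) = mex{0} = 1
So g(11) = 1.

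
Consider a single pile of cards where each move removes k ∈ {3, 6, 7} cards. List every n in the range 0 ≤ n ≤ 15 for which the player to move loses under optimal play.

0, 1, 2, 10, 11, 12

Compute g(0), g(1), … for moves {3, 6, 7}:
k:     0  1  2  3  4  5  6  7  8  9 10 11 12 13 14 15
g(k):  0  0  0  1  1  1  2  2  2  3  0  0  0  1  1  1
The P-positions (g = 0) in 0..15 are 0, 1, 2, 10, 11, 12.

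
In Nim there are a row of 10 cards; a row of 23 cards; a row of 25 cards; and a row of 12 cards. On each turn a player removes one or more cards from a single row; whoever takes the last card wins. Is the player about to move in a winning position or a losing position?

Compute the nim-sum pairwise:
10 XOR 23 = 29
29 XOR 25 = 4
4 XOR 12 = 8
The nim-sum is 8 ≠ 0, so this is an N-position: the player to move can win.

Winning position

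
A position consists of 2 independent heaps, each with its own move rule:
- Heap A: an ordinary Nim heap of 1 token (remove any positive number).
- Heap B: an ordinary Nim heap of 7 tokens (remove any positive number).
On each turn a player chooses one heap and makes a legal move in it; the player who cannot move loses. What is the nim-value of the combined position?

6

Heap A is a plain Nim heap of size 1, so its Grundy value is 1.
Heap B is a plain Nim heap of size 7, so its Grundy value is 7.
By the Sprague-Grundy theorem, the Grundy value of a sum of independent games is the XOR of the component values.
Combined value = 1 XOR 7 = 6.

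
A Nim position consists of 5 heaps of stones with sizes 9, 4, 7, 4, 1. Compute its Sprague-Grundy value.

15

Write each in binary and XOR column by column:
  1001  (9)
  0100  (4)
  0111  (7)
  0100  (4)
  0001  (1)
  ----
  1111  (15)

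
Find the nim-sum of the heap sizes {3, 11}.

8

Nim-sum: 3 ⊕ 11 = 8.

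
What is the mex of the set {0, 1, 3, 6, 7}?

The values 0, 1 are all present; 2 is the first non-negative integer missing from the set.

2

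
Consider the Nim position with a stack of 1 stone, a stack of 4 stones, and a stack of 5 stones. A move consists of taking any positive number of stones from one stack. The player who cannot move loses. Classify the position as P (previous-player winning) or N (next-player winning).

P-position

Compute the nim-sum pairwise:
1 ⊕ 4 = 5
5 ⊕ 5 = 0
The nim-sum is 0, so this is a P-position: the player to move is in a losing position under optimal play.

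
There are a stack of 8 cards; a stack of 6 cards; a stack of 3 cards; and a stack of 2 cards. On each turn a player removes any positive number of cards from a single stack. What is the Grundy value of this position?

15

Nim-sum: 8 ^ 6 ^ 3 ^ 2 = 15.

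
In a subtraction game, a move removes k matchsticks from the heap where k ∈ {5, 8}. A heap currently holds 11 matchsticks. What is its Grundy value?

Grundy values for subtraction set {5, 8}:
k:     0  1  2  3  4  5  6  7  8  9 10 11
g(k):  0  0  0  0  0  1  1  1  1  1  2  2
So g(11) = 2.

2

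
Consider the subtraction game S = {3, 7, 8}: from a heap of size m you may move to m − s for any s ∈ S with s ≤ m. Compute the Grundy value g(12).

0

Grundy values for subtraction set {3, 7, 8}:
g(0) = mex{} = 0
g(1) = mex{} = 0
g(2) = mex{} = 0
g(3) = mex{0} = 1
g(4) = mex{0} = 1
g(5) = mex{0} = 1
g(6) = mex{1} = 0
g(7) = mex{0,1} = 2
g(8) = mex{0,1} = 2
g(9) = mex{0} = 1
g(10) = mex{0,1,2} = 3
g(11) = mex{1,2} = 0
g(12) = mex{1} = 0
So g(12) = 0.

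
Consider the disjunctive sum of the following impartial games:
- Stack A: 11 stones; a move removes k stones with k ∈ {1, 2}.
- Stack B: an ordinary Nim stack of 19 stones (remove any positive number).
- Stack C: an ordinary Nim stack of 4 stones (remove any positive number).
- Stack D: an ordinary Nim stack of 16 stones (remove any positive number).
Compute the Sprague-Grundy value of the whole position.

Build the Grundy sequence for stack A with g(k) = mex{g(k−s) : s ∈ {1, 2}, s ≤ k}:
k:     0  1  2  3  4  5  6  7  8  9 10 11
g(k):  0  1  2  0  1  2  0  1  2  0  1  2
So g(11) = 2.
Stack B is a plain Nim stack of size 19, so its Grundy value is 19.
Stack C is a plain Nim stack of size 4, so its Grundy value is 4.
Stack D is a plain Nim stack of size 16, so its Grundy value is 16.
By the Sprague-Grundy theorem, the Grundy value of a sum of independent games is the XOR of the component values.
Combined value = 2 ⊕ 19 ⊕ 4 ⊕ 16 = 5.

5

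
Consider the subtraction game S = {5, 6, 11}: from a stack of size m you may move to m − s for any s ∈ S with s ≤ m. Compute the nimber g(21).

1

Grundy values for subtraction set {5, 6, 11}:
k:     0  1  2  3  4  5  6  7  8  9 10 11 12 13 14 15 16 17 18 19 20 21
g(k):  0  0  0  0  0  1  1  1  1  1  2  2  2  2  2  3  0  0  0  0  0  1
So g(21) = 1.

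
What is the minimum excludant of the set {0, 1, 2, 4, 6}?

The values 0, 1, 2 are all present; 3 is the first non-negative integer missing from the set.

3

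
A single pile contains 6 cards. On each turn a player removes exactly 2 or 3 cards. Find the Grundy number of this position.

0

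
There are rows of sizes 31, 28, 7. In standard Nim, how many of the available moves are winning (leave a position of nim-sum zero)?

Compute the nim-sum pairwise:
31 ⊕ 28 = 3
3 ⊕ 7 = 4
The overall nim-sum is X = 4. A row of size p has a winning move iff p XOR X < p (reduce it to p XOR X).
  31: 31 XOR 4 = 27 < 31 — winning move (to 27).
  28: 28 XOR 4 = 24 < 28 — winning move (to 24).
  7: 7 XOR 4 = 3 < 7 — winning move (to 3).
That gives 3 winning moves.

3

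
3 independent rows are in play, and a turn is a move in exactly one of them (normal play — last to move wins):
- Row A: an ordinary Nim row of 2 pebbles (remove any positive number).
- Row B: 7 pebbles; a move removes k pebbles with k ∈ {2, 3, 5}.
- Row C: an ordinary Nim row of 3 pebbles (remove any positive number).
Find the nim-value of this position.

1

Row A is a plain Nim row of size 2, so its Grundy value is 2.
Build the Grundy sequence for row B with g(k) = mex{g(k−s) : s ∈ {2, 3, 5}, s ≤ k}:
g(0) = mex{} = 0
g(1) = mex{} = 0
g(2) = mex{0} = 1
g(3) = mex{0} = 1
g(4) = mex{0,1} = 2
g(5) = mex{0,1} = 2
g(6) = mex{0,1,2} = 3
g(7) = mex{1,2} = 0
So g(7) = 0.
Row C is a plain Nim row of size 3, so its Grundy value is 3.
By the Sprague-Grundy theorem, the Grundy value of a sum of independent games is the XOR of the component values.
Combined value = 2 ⊕ 0 ⊕ 3 = 1.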